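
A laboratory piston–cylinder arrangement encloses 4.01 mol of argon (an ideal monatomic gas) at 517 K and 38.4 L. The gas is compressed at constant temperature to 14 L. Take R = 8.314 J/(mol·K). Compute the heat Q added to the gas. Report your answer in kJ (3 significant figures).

Q ≈ -17.4 kJ

Isothermal ⇒ ΔU = 0, so Q = W = nRT ln(V₂/V₁).
Q = (4.01)(8.314)(517) ln(14/38.4) = 17236 × -1.009 = -17391 J.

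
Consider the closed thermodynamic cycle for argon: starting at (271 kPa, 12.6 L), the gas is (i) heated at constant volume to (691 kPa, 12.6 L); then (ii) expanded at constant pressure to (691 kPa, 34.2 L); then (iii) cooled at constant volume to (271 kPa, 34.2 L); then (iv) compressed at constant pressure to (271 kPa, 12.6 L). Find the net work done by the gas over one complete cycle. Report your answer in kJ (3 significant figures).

W_net ≈ 9.07 kJ

Constant-volume legs do no work.
W(ii) = (691)(34.2 − 12.6) = 14926 J; W(iv) = (271)(12.6 − 34.2) = -5854 J.
W_net = 14926 − 5854 = 9072 J (the clockwise enclosed area).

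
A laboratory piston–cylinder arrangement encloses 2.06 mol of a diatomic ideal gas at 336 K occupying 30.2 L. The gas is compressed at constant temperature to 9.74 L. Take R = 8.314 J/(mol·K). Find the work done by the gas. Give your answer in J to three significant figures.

W ≈ -6510 J

Isothermal: W = nRT ln(V₂/V₁).
W = (2.06)(8.314)(336) × ln(9.74/30.2)
  = 5755 × -1.132
W_by_gas = -6512 J.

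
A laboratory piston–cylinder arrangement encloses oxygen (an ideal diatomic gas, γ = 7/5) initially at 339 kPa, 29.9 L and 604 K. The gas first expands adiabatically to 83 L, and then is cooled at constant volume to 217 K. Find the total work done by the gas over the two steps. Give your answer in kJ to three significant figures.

Step 1 (adiabatic): W = (P₁V₁ − P₂V₂)/(γ−1) = (10136 − 6738)/0.4 = 8496 J.
Step 2 (isochoric): W = 0 (constant volume).
W_total = 8496 + 0 = 8496 J.

W_total ≈ 8.50 kJ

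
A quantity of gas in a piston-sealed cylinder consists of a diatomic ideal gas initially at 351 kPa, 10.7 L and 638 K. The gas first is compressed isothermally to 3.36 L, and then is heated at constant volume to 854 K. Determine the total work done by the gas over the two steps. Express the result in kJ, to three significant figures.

W_total ≈ -4.35 kJ

Step 1 (isothermal): W = P₁V₁ ln(V₂/V₁) = (3756) ln(3.36/10.7) = -4350 J.
Step 2 (isochoric): W = 0 (constant volume).
W_total = -4350 + 0 = -4350 J.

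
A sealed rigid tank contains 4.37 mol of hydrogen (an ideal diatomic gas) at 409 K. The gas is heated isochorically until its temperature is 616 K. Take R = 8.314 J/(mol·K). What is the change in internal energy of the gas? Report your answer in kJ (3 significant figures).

Constant volume ⇒ W = 0, so Q = ΔU = nCᵥΔT with Cᵥ = 5R/2 = 20.79 J/(mol·K).
ΔU = (4.37)(20.79)(616 − 409) = 18802 J.

ΔU ≈ 18.8 kJ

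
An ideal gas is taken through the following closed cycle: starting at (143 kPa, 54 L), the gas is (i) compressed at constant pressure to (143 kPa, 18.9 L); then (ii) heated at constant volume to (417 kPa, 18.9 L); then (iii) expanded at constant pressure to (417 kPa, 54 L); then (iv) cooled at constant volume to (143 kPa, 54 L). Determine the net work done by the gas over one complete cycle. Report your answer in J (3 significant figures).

W_net ≈ 9620 J

Constant-volume legs do no work.
W(i) = (143)(18.9 − 54) = -5019 J; W(iii) = (417)(54 − 18.9) = 14637 J.
W_net = -5019 + 14637 = 9617 J (the clockwise enclosed area).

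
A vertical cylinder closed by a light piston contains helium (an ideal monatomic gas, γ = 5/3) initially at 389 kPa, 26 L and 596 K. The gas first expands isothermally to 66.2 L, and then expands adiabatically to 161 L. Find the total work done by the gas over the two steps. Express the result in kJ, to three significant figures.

W_total ≈ 16.2 kJ

Step 1 (isothermal): W = P₁V₁ ln(V₂/V₁) = (10114) ln(66.2/26) = 9452 J.
After step 1: P = 152.8 kPa, V = 66.2 L, T = 596 K.
Step 2 (adiabatic): W = (P₁V₁ − P₂V₂)/(γ−1) = (10114 − 5593)/0.667 = 6782 J.
W_total = 9452 + 6782 = 16235 J.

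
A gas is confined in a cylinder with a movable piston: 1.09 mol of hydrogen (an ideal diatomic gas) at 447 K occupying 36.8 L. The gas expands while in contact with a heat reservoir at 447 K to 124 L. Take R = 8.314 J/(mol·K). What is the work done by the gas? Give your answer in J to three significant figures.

Isothermal: W = nRT ln(V₂/V₁).
W = (1.09)(8.314)(447) × ln(124/36.8)
  = 4051 × 1.215
W_by_gas = 4921 J.

W ≈ 4920 J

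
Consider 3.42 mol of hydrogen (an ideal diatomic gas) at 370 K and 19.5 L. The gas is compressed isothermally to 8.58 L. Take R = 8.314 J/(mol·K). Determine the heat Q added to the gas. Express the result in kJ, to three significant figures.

Q ≈ -8.64 kJ

Isothermal ⇒ ΔU = 0, so Q = W = nRT ln(V₂/V₁).
Q = (3.42)(8.314)(370) ln(8.58/19.5) = 10521 × -0.821 = -8637 J.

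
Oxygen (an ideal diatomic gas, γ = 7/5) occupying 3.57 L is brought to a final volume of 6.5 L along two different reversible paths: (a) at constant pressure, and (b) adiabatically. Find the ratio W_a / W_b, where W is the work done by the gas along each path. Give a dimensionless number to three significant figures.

Path (a) isobaric: W = P₁(V₂ − V₁) → W_a/(P₁V₁) = 0.8207.
Path (b) adiabatic: W = P₁V₁(1 − (V₁/V₂)^(γ−1))/(γ−1) → W_b/(P₁V₁) = 0.5328.
W_a / W_b = 0.8207 / 0.5328 = 1.54.

W_a / W_b ≈ 1.54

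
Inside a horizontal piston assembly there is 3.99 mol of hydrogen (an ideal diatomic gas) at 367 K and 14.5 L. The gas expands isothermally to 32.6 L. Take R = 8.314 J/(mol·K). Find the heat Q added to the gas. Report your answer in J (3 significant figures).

Q ≈ 9860 J

Isothermal ⇒ ΔU = 0, so Q = W = nRT ln(V₂/V₁).
Q = (3.99)(8.314)(367) ln(32.6/14.5) = 12174 × 0.8102 = 9863 J.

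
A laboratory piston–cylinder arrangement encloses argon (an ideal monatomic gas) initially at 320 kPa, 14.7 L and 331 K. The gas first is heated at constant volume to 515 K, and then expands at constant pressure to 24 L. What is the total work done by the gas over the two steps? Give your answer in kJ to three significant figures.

W_total ≈ 4.63 kJ

Step 1 (isochoric): W = 0 (constant volume).
After step 1: P = 497.9 kPa (V unchanged).
Step 2 (isobaric): W = PΔV = (497.9 kPa)(24 − 14.7 L) = 4630 J.
W_total = 0 + 4630 = 4630 J.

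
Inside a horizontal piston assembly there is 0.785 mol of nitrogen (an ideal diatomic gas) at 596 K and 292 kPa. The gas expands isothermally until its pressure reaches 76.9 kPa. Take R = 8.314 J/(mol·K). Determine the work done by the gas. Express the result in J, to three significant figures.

W ≈ 5190 J

Isothermal process: W = nRT ln(V₂/V₁) = nRT ln(P₁/P₂).
W = (0.785)(8.314)(596) × ln(292/76.9)
  = 3890 × ln(3.797) = 3890 × 1.334
W_by_gas = 5190 J.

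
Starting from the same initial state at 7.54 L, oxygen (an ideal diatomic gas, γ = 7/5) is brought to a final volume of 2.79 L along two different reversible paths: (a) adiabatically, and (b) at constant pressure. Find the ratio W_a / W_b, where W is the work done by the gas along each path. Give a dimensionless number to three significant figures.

W_a / W_b ≈ 1.94

Path (a) adiabatic: W = P₁V₁(1 − (V₁/V₂)^(γ−1))/(γ−1) → W_a/(P₁V₁) = -1.221.
Path (b) isobaric: W = P₁(V₂ − V₁) → W_b/(P₁V₁) = -0.63.
W_a / W_b = -1.221 / -0.63 = 1.938.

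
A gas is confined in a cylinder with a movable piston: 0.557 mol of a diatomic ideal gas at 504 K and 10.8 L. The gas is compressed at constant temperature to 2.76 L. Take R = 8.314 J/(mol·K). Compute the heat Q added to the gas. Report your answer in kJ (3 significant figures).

Isothermal ⇒ ΔU = 0, so Q = W = nRT ln(V₂/V₁).
Q = (0.557)(8.314)(504) ln(2.76/10.8) = 2334 × -1.364 = -3184 J.

Q ≈ -3.18 kJ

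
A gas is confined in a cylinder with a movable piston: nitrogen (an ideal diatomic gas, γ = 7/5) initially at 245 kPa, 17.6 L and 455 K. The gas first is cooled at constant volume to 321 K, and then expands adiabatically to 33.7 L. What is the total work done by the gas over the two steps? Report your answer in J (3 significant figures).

Step 1 (isochoric): W = 0 (constant volume).
After step 1: P = 172.8 kPa (V unchanged).
Step 2 (adiabatic): W = (P₁V₁ − P₂V₂)/(γ−1) = (3042 − 2346)/0.4 = 1740 J.
W_total = 0 + 1740 = 1740 J.

W_total ≈ 1740 J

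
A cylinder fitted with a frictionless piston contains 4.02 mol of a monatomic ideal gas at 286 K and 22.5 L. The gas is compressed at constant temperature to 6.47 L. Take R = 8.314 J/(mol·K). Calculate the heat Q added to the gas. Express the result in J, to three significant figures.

Isothermal ⇒ ΔU = 0, so Q = W = nRT ln(V₂/V₁).
Q = (4.02)(8.314)(286) ln(6.47/22.5) = 9559 × -1.246 = -11913 J.

Q ≈ -11900 J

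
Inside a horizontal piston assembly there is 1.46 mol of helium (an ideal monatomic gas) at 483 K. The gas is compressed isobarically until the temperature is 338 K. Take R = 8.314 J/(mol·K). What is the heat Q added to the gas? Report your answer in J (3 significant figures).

Q ≈ -4400 J

Isobaric: W = nRΔT = (1.46)(8.314)(-145) = -1760 J.
ΔU = nCᵥΔT with Cᵥ = 3R/2: ΔU = (1.46)(12.47)(-145) = -2640 J.
Q = ΔU + W = -2640 − 1760 = -4400 J.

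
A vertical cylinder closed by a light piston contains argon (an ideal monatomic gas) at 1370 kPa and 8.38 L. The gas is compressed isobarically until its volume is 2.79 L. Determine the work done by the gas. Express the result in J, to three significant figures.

W ≈ -7660 J

Isobaric: W = P ΔV.
W = (1370 kPa)(2.79 − 8.38 L) = (1370)(-5.59) = -7658 J.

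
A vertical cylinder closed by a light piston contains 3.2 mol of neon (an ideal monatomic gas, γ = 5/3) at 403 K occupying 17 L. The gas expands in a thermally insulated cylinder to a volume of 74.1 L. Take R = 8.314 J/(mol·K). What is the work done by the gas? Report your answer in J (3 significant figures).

Adiabatic: TV^(γ−1) = const with γ = 5/3.
T₂ = T₁ (V₁/V₂)^(γ−1) = 403 × (17/74.1)^0.667 = 403 × 0.3748 = 151 K.
W_by = nCᵥ(T₁ − T₂) = (3.2)(12.47)(403 − 151) = 10055 J.

W ≈ 10100 J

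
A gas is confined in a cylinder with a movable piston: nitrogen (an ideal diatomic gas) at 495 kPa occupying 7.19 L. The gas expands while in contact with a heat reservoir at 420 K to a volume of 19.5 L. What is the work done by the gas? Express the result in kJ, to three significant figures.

Isothermal: W = nRT ln(V₂/V₁) = P₁V₁ ln(V₂/V₁).
P₁V₁ = (495 kPa)(7.19 L) = 3559 J.
W = 3559 × ln(19.5/7.19) = 3559 × 0.9977
W_by_gas = 3551 J.

W ≈ 3.55 kJ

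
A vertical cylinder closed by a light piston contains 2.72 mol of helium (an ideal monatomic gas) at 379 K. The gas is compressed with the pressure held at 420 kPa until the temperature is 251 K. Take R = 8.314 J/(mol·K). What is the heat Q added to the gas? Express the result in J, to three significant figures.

Q ≈ -7240 J

Isobaric: W = nRΔT = (2.72)(8.314)(-128) = -2895 J.
ΔU = nCᵥΔT with Cᵥ = 3R/2: ΔU = (2.72)(12.47)(-128) = -4342 J.
Q = ΔU + W = -4342 − 2895 = -7237 J.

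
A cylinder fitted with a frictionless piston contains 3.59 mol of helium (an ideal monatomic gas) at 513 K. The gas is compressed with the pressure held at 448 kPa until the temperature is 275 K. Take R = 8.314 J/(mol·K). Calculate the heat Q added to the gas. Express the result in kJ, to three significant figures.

Isobaric: W = nRΔT = (3.59)(8.314)(-238) = -7104 J.
ΔU = nCᵥΔT with Cᵥ = 3R/2: ΔU = (3.59)(12.47)(-238) = -10655 J.
Q = ΔU + W = -10655 − 7104 = -17759 J.

Q ≈ -17.8 kJ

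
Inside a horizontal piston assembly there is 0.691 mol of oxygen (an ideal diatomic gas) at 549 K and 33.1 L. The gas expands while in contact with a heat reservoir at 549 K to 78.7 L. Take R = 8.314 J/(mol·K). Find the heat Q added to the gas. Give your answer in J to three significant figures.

Q ≈ 2730 J

Isothermal ⇒ ΔU = 0, so Q = W = nRT ln(V₂/V₁).
Q = (0.691)(8.314)(549) ln(78.7/33.1) = 3154 × 0.8661 = 2732 J.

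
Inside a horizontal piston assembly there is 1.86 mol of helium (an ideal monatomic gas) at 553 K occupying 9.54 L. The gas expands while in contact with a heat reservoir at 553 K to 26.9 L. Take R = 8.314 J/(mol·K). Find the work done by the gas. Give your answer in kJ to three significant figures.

Isothermal: W = nRT ln(V₂/V₁).
W = (1.86)(8.314)(553) × ln(26.9/9.54)
  = 8552 × 1.037
W_by_gas = 8865 J.

W ≈ 8.86 kJ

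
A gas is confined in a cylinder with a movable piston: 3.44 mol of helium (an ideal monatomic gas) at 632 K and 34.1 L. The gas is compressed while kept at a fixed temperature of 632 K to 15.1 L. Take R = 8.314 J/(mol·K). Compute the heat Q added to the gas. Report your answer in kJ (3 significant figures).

Q ≈ -14.7 kJ

Isothermal ⇒ ΔU = 0, so Q = W = nRT ln(V₂/V₁).
Q = (3.44)(8.314)(632) ln(15.1/34.1) = 18075 × -0.8146 = -14724 J.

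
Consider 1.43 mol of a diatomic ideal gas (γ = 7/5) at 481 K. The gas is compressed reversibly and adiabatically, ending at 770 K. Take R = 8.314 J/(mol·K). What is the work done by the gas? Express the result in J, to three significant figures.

Adiabatic ⇒ Q = 0, so W_by = −ΔU = nCᵥ(T₁ − T₂).
Cᵥ = 5R/2 = 20.79 J/(mol·K).
W = (1.43)(20.79)(481 − 770) = -8590 J.

W ≈ -8590 J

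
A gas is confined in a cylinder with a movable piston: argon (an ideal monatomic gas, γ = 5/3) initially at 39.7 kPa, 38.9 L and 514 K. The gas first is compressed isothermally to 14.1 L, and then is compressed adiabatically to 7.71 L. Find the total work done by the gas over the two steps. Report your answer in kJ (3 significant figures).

W_total ≈ -2.71 kJ

Step 1 (isothermal): W = P₁V₁ ln(V₂/V₁) = (1544) ln(14.1/38.9) = -1567 J.
After step 1: P = 109.5 kPa, V = 14.1 L, T = 514 K.
Step 2 (adiabatic): W = (P₁V₁ − P₂V₂)/(γ−1) = (1544 − 2309)/0.667 = -1148 J.
W_total = -1567 − 1148 = -2715 J.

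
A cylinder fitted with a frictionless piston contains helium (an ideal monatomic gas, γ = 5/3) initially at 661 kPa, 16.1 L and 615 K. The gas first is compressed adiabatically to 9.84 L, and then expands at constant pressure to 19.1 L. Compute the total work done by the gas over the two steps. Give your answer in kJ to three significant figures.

W_total ≈ 7.70 kJ

Step 1 (adiabatic): W = (P₁V₁ − P₂V₂)/(γ−1) = (10642 − 14777)/0.667 = -6202 J.
After step 1: P = 1502 kPa, V = 9.84 L, T = 853.9 K.
Step 2 (isobaric): W = PΔV = (1502 kPa)(19.1 − 9.84 L) = 13906 J.
W_total = -6202 + 13906 = 7704 J.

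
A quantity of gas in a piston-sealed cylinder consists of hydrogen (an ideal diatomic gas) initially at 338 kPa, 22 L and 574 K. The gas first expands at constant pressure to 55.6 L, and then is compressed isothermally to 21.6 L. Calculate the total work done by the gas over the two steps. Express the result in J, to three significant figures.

W_total ≈ -6410 J

Step 1 (isobaric): W = PΔV = (338 kPa)(55.6 − 22 L) = 11357 J.
After step 1: P = 338 kPa, V = 55.6 L, T = 1451 K.
Step 2 (isothermal): W = P₁V₁ ln(V₂/V₁) = (18793) ln(21.6/55.6) = -17768 J.
W_total = 11357 − 17768 = -6412 J.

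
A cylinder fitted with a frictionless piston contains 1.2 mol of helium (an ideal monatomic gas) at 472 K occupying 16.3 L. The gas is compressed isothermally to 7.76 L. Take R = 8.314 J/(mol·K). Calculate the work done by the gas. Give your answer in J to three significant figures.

W ≈ -3490 J

Isothermal: W = nRT ln(V₂/V₁).
W = (1.2)(8.314)(472) × ln(7.76/16.3)
  = 4709 × -0.7422
W_by_gas = -3495 J.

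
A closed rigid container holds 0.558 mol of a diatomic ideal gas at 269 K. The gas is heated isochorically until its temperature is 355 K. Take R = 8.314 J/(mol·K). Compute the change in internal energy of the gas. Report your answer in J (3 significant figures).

Constant volume ⇒ W = 0, so Q = ΔU = nCᵥΔT with Cᵥ = 5R/2 = 20.79 J/(mol·K).
ΔU = (0.558)(20.79)(355 − 269) = 997.4 J.

ΔU ≈ 997 J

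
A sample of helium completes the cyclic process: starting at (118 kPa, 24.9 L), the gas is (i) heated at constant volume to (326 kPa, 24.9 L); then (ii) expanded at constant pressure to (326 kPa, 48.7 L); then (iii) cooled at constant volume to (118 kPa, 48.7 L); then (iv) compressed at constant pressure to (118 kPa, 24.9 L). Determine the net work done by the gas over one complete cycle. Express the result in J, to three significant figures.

W_net ≈ 4950 J

Constant-volume legs do no work.
W(ii) = (326)(48.7 − 24.9) = 7759 J; W(iv) = (118)(24.9 − 48.7) = -2808 J.
W_net = 7759 − 2808 = 4950 J (the clockwise enclosed area).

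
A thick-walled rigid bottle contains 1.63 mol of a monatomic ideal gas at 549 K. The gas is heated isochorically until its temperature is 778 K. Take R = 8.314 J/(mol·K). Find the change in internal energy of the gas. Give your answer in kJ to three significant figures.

ΔU ≈ 4.66 kJ

Constant volume ⇒ W = 0, so Q = ΔU = nCᵥΔT with Cᵥ = 3R/2 = 12.47 J/(mol·K).
ΔU = (1.63)(12.47)(778 − 549) = 4655 J.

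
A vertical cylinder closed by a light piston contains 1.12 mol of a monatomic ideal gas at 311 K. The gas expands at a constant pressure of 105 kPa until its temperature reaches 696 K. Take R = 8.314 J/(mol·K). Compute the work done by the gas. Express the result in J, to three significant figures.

W ≈ 3580 J

Isobaric: W = P ΔV = nR ΔT.
W = (1.12)(8.314)(696 − 311) = 3585 J.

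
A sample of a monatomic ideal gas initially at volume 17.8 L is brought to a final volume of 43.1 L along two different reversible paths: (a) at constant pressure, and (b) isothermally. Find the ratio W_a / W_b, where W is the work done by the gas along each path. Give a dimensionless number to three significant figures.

W_a / W_b ≈ 1.61

Path (a) isobaric: W = P₁(V₂ − V₁) → W_a/(P₁V₁) = 1.421.
Path (b) isothermal: W = P₁V₁ ln(V₂/V₁) → W_b/(P₁V₁) = 0.8843.
W_a / W_b = 1.421 / 0.8843 = 1.607.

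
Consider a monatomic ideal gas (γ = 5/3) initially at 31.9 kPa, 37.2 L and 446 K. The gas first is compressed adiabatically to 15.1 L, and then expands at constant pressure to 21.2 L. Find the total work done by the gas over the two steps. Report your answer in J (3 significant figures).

Step 1 (adiabatic): W = (P₁V₁ − P₂V₂)/(γ−1) = (1187 − 2165)/0.667 = -1467 J.
After step 1: P = 143.4 kPa, V = 15.1 L, T = 813.5 K.
Step 2 (isobaric): W = PΔV = (143.4 kPa)(21.2 − 15.1 L) = 874.4 J.
W_total = -1467 + 874.4 = -592.4 J.

W_total ≈ -592 J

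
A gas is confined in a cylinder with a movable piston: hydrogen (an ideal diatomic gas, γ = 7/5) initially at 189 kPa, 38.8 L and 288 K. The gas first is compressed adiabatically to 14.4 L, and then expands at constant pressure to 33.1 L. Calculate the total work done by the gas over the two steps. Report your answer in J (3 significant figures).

Step 1 (adiabatic): W = (P₁V₁ − P₂V₂)/(γ−1) = (7333 − 10901)/0.4 = -8920 J.
After step 1: P = 757 kPa, V = 14.4 L, T = 428.1 K.
Step 2 (isobaric): W = PΔV = (757 kPa)(33.1 − 14.4 L) = 14157 J.
W_total = -8920 + 14157 = 5236 J.

W_total ≈ 5240 J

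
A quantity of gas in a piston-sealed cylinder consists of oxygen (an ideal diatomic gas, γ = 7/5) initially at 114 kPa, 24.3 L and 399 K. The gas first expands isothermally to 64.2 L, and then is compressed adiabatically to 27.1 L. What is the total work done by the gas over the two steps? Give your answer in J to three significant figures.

W_total ≈ -162 J

Step 1 (isothermal): W = P₁V₁ ln(V₂/V₁) = (2770) ln(64.2/24.3) = 2691 J.
After step 1: P = 43.15 kPa, V = 64.2 L, T = 399 K.
Step 2 (adiabatic): W = (P₁V₁ − P₂V₂)/(γ−1) = (2770 − 3911)/0.4 = -2853 J.
W_total = 2691 − 2853 = -161.8 J.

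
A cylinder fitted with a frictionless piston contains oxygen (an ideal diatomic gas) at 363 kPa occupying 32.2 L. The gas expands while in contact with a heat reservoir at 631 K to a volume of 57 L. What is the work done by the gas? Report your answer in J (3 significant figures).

Isothermal: W = nRT ln(V₂/V₁) = P₁V₁ ln(V₂/V₁).
P₁V₁ = (363 kPa)(32.2 L) = 11689 J.
W = 11689 × ln(57/32.2) = 11689 × 0.5711
W_by_gas = 6675 J.

W ≈ 6680 J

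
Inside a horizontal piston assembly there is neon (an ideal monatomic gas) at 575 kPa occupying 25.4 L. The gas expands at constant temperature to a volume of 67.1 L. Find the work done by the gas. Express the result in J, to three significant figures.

Isothermal: W = nRT ln(V₂/V₁) = P₁V₁ ln(V₂/V₁).
P₁V₁ = (575 kPa)(25.4 L) = 14605 J.
W = 14605 × ln(67.1/25.4) = 14605 × 0.9714
W_by_gas = 14188 J.

W ≈ 14200 J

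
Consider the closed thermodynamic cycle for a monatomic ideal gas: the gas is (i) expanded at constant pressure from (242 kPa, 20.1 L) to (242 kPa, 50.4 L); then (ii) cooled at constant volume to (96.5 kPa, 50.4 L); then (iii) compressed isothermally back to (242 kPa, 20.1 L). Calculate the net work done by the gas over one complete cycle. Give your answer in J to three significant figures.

Leg (i): W = PΔV = (242)(50.4 − 20.1) = 7333 J.
Leg (ii): W = 0.
Leg (iii): W = PᵢVᵢ ln(V_f/Vᵢ) = (4864) ln(20.1/50.4) = -4471 J.
W_net = 7333 − 4471 = 2862 J.

W_net ≈ 2860 J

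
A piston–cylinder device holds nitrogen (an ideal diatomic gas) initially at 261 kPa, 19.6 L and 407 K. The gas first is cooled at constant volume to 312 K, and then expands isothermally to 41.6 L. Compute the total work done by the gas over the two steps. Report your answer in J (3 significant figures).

Step 1 (isochoric): W = 0 (constant volume).
After step 1: P = 200.1 kPa (V unchanged).
Step 2 (isothermal): W = P₁V₁ ln(V₂/V₁) = (3922) ln(41.6/19.6) = 2951 J.
W_total = 0 + 2951 = 2951 J.

W_total ≈ 2950 J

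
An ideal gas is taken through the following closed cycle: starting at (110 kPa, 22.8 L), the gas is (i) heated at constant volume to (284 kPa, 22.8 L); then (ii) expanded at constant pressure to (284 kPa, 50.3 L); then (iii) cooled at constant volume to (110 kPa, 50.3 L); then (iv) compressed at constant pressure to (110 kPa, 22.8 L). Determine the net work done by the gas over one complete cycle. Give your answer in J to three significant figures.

Constant-volume legs do no work.
W(ii) = (284)(50.3 − 22.8) = 7810 J; W(iv) = (110)(22.8 − 50.3) = -3025 J.
W_net = 7810 − 3025 = 4785 J (the clockwise enclosed area).

W_net ≈ 4780 J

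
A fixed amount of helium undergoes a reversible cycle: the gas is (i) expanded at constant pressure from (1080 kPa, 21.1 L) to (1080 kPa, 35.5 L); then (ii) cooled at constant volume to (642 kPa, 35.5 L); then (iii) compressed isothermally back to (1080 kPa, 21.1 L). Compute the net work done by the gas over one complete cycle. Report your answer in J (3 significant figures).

W_net ≈ 3690 J

Leg (i): W = PΔV = (1080)(35.5 − 21.1) = 15552 J.
Leg (ii): W = 0.
Leg (iii): W = PᵢVᵢ ln(V_f/Vᵢ) = (22791) ln(21.1/35.5) = -11857 J.
W_net = 15552 − 11857 = 3695 J.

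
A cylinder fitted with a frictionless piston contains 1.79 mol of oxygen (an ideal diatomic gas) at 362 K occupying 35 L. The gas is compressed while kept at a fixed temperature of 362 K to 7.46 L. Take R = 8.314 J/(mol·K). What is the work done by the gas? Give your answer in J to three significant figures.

W ≈ -8330 J

Isothermal: W = nRT ln(V₂/V₁).
W = (1.79)(8.314)(362) × ln(7.46/35)
  = 5387 × -1.546
W_by_gas = -8328 J.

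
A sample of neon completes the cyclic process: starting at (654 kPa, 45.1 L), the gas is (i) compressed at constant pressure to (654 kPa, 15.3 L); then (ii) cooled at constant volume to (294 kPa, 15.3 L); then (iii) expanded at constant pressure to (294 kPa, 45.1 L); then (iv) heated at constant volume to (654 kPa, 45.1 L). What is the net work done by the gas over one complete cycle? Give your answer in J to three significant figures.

Constant-volume legs do no work.
W(i) = (654)(15.3 − 45.1) = -19489 J; W(iii) = (294)(45.1 − 15.3) = 8761 J.
W_net = -19489 + 8761 = -10728 J (the counter-clockwise enclosed area).

W_net ≈ -10700 J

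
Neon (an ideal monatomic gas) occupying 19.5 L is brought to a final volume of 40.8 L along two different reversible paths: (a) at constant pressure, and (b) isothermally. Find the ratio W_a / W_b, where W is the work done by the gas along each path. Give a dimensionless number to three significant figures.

W_a / W_b ≈ 1.48

Path (a) isobaric: W = P₁(V₂ − V₁) → W_a/(P₁V₁) = 1.092.
Path (b) isothermal: W = P₁V₁ ln(V₂/V₁) → W_b/(P₁V₁) = 0.7383.
W_a / W_b = 1.092 / 0.7383 = 1.48.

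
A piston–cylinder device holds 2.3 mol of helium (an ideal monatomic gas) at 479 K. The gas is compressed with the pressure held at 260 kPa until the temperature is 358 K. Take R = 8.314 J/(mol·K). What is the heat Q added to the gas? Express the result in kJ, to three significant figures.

Isobaric: W = nRΔT = (2.3)(8.314)(-121) = -2314 J.
ΔU = nCᵥΔT with Cᵥ = 3R/2: ΔU = (2.3)(12.47)(-121) = -3471 J.
Q = ΔU + W = -3471 − 2314 = -5784 J.

Q ≈ -5.78 kJ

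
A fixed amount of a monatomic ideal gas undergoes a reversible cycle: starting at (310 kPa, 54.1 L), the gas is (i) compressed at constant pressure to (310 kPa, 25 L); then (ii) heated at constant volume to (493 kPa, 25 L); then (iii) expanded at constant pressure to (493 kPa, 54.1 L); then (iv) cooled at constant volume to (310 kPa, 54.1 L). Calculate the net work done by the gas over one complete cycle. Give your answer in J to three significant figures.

Constant-volume legs do no work.
W(i) = (310)(25 − 54.1) = -9021 J; W(iii) = (493)(54.1 − 25) = 14346 J.
W_net = -9021 + 14346 = 5325 J (the clockwise enclosed area).

W_net ≈ 5330 J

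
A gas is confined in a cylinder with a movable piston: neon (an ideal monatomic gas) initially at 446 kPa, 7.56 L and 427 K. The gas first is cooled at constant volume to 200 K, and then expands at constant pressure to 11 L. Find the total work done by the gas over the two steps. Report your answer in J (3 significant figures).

Step 1 (isochoric): W = 0 (constant volume).
After step 1: P = 208.9 kPa (V unchanged).
Step 2 (isobaric): W = PΔV = (208.9 kPa)(11 − 7.56 L) = 718.6 J.
W_total = 0 + 718.6 = 718.6 J.

W_total ≈ 719 J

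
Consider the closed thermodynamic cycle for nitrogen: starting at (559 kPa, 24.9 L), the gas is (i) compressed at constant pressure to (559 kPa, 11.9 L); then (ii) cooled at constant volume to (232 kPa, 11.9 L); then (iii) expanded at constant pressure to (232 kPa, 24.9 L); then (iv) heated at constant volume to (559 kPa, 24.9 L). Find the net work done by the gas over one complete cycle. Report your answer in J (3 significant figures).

W_net ≈ -4250 J

Constant-volume legs do no work.
W(i) = (559)(11.9 − 24.9) = -7267 J; W(iii) = (232)(24.9 − 11.9) = 3016 J.
W_net = -7267 + 3016 = -4251 J (the counter-clockwise enclosed area).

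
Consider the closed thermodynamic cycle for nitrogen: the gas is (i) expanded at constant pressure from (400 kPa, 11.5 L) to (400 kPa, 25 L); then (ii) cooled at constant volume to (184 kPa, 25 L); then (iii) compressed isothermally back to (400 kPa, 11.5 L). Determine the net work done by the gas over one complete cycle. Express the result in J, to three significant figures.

W_net ≈ 1830 J

Leg (i): W = PΔV = (400)(25 − 11.5) = 5400 J.
Leg (ii): W = 0.
Leg (iii): W = PᵢVᵢ ln(V_f/Vᵢ) = (4600) ln(11.5/25) = -3572 J.
W_net = 5400 − 3572 = 1828 J.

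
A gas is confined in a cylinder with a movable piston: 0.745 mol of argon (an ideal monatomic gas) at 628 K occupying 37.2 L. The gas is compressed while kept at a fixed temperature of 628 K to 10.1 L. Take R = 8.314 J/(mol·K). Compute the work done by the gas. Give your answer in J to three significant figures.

Isothermal: W = nRT ln(V₂/V₁).
W = (0.745)(8.314)(628) × ln(10.1/37.2)
  = 3890 × -1.304
W_by_gas = -5071 J.

W ≈ -5070 J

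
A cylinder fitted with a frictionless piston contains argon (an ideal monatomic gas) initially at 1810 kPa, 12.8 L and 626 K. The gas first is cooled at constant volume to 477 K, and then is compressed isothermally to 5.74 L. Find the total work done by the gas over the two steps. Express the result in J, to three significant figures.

Step 1 (isochoric): W = 0 (constant volume).
After step 1: P = 1379 kPa (V unchanged).
Step 2 (isothermal): W = P₁V₁ ln(V₂/V₁) = (17654) ln(5.74/12.8) = -14158 J.
W_total = 0 − 14158 = -14158 J.

W_total ≈ -14200 J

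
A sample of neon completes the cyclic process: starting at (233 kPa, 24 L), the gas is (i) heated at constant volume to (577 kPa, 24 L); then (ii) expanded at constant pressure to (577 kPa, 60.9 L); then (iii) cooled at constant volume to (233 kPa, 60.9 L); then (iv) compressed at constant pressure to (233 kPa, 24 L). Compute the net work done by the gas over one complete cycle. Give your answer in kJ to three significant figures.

W_net ≈ 12.7 kJ

Constant-volume legs do no work.
W(ii) = (577)(60.9 − 24) = 21291 J; W(iv) = (233)(24 − 60.9) = -8598 J.
W_net = 21291 − 8598 = 12694 J (the clockwise enclosed area).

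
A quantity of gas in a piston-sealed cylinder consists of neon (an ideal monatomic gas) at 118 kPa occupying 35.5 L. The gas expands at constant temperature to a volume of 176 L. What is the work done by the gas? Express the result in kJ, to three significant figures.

Isothermal: W = nRT ln(V₂/V₁) = P₁V₁ ln(V₂/V₁).
P₁V₁ = (118 kPa)(35.5 L) = 4189 J.
W = 4189 × ln(176/35.5) = 4189 × 1.601
W_by_gas = 6706 J.

W ≈ 6.71 kJ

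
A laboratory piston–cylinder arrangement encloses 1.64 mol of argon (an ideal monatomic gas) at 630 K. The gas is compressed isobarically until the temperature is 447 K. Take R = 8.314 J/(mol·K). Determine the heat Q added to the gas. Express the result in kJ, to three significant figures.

Isobaric: W = nRΔT = (1.64)(8.314)(-183) = -2495 J.
ΔU = nCᵥΔT with Cᵥ = 3R/2: ΔU = (1.64)(12.47)(-183) = -3743 J.
Q = ΔU + W = -3743 − 2495 = -6238 J.

Q ≈ -6.24 kJ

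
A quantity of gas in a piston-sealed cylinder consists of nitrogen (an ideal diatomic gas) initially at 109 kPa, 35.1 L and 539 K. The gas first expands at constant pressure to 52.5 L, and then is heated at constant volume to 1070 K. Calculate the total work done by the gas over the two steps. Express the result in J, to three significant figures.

Step 1 (isobaric): W = PΔV = (109 kPa)(52.5 − 35.1 L) = 1897 J.
Step 2 (isochoric): W = 0 (constant volume).
W_total = 1897 + 0 = 1897 J.

W_total ≈ 1900 J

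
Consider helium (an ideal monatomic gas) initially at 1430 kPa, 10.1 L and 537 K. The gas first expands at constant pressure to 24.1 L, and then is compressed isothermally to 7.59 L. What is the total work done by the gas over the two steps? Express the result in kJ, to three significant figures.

W_total ≈ -19.8 kJ

Step 1 (isobaric): W = PΔV = (1430 kPa)(24.1 − 10.1 L) = 20020 J.
After step 1: P = 1430 kPa, V = 24.1 L, T = 1281 K.
Step 2 (isothermal): W = P₁V₁ ln(V₂/V₁) = (34463) ln(7.59/24.1) = -39818 J.
W_total = 20020 − 39818 = -19798 J.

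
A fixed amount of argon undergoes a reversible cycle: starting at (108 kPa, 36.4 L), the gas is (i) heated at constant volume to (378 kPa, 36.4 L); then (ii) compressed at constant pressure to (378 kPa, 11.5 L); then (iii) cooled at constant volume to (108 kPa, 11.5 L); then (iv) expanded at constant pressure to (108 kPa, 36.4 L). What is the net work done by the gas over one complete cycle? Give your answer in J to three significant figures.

Constant-volume legs do no work.
W(ii) = (378)(11.5 − 36.4) = -9412 J; W(iv) = (108)(36.4 − 11.5) = 2689 J.
W_net = -9412 + 2689 = -6723 J (the counter-clockwise enclosed area).

W_net ≈ -6720 J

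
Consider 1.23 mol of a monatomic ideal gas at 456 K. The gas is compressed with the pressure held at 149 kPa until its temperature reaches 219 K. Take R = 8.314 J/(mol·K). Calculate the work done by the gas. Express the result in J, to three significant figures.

Isobaric: W = P ΔV = nR ΔT.
W = (1.23)(8.314)(219 − 456) = -2424 J.

W ≈ -2420 J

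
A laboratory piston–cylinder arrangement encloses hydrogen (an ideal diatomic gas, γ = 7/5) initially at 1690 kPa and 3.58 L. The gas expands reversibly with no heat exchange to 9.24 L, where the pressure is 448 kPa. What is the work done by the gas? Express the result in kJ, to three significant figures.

W ≈ 4.78 kJ

Adiabatic: W = (P₁V₁ − P₂V₂)/(γ − 1) with γ = 7/5.
P₁V₁ = 6050 J, P₂V₂ = 4140 J.
W = (6050 − 4140) / 0.4 = 4777 J.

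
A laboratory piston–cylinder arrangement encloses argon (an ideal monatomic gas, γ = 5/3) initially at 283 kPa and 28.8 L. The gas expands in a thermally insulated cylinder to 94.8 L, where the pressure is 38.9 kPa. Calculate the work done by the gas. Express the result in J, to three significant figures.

W ≈ 6690 J

Adiabatic: W = (P₁V₁ − P₂V₂)/(γ − 1) with γ = 5/3.
P₁V₁ = 8150 J, P₂V₂ = 3688 J.
W = (8150 − 3688) / 0.6667 = 6694 J.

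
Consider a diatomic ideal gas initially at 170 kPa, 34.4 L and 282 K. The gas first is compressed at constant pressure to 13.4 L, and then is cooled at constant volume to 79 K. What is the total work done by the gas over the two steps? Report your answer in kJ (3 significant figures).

W_total ≈ -3.57 kJ

Step 1 (isobaric): W = PΔV = (170 kPa)(13.4 − 34.4 L) = -3570 J.
Step 2 (isochoric): W = 0 (constant volume).
W_total = -3570 + 0 = -3570 J.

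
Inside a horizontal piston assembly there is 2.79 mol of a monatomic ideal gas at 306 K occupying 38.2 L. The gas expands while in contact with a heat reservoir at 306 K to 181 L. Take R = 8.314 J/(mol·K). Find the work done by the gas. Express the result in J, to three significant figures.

Isothermal: W = nRT ln(V₂/V₁).
W = (2.79)(8.314)(306) × ln(181/38.2)
  = 7098 × 1.556
W_by_gas = 11042 J.

W ≈ 11000 J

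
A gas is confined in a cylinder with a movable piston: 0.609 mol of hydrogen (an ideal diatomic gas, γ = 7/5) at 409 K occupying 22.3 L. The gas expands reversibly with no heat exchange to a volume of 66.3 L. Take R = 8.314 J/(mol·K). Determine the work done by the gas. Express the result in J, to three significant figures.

Adiabatic: TV^(γ−1) = const with γ = 7/5.
T₂ = T₁ (V₁/V₂)^(γ−1) = 409 × (22.3/66.3)^0.4 = 409 × 0.6467 = 264.5 K.
W_by = nCᵥ(T₁ − T₂) = (0.609)(20.79)(409 − 264.5) = 1829 J.

W ≈ 1830 J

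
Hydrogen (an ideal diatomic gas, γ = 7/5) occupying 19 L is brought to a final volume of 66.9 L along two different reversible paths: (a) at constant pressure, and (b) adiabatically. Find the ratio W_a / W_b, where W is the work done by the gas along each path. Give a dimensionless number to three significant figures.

Path (a) isobaric: W = P₁(V₂ − V₁) → W_a/(P₁V₁) = 2.521.
Path (b) adiabatic: W = P₁V₁(1 − (V₁/V₂)^(γ−1))/(γ−1) → W_b/(P₁V₁) = 0.989.
W_a / W_b = 2.521 / 0.989 = 2.549.

W_a / W_b ≈ 2.55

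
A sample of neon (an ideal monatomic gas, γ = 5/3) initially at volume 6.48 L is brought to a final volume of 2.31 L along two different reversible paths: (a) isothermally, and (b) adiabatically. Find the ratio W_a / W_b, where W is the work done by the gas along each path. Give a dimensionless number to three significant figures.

W_a / W_b ≈ 0.695

Path (a) isothermal: W = P₁V₁ ln(V₂/V₁) → W_a/(P₁V₁) = -1.031.
Path (b) adiabatic: W = P₁V₁(1 − (V₁/V₂)^(γ−1))/(γ−1) → W_b/(P₁V₁) = -1.484.
W_a / W_b = -1.031 / -1.484 = 0.6953.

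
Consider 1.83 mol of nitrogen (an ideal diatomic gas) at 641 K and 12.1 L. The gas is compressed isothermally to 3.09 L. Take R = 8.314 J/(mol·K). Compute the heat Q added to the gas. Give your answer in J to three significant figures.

Q ≈ -13300 J

Isothermal ⇒ ΔU = 0, so Q = W = nRT ln(V₂/V₁).
Q = (1.83)(8.314)(641) ln(3.09/12.1) = 9753 × -1.365 = -13313 J.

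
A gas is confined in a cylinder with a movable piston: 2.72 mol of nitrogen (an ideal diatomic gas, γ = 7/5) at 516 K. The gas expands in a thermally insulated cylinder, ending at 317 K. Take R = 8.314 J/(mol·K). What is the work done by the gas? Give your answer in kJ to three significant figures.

W ≈ 11.3 kJ

Adiabatic ⇒ Q = 0, so W_by = −ΔU = nCᵥ(T₁ − T₂).
Cᵥ = 5R/2 = 20.79 J/(mol·K).
W = (2.72)(20.79)(516 − 317) = 11251 J.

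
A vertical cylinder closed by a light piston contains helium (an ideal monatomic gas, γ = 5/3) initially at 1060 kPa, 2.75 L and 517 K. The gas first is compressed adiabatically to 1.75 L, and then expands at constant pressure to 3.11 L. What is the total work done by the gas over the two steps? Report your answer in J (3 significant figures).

Step 1 (adiabatic): W = (P₁V₁ − P₂V₂)/(γ−1) = (2915 − 3940)/0.667 = -1538 J.
After step 1: P = 2251 kPa, V = 1.75 L, T = 698.8 K.
Step 2 (isobaric): W = PΔV = (2251 kPa)(3.11 − 1.75 L) = 3062 J.
W_total = -1538 + 3062 = 1524 J.

W_total ≈ 1520 J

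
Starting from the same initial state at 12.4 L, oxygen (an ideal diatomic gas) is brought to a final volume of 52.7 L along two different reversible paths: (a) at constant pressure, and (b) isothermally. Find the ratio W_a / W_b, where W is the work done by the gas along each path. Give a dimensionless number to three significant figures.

Path (a) isobaric: W = P₁(V₂ − V₁) → W_a/(P₁V₁) = 3.25.
Path (b) isothermal: W = P₁V₁ ln(V₂/V₁) → W_b/(P₁V₁) = 1.447.
W_a / W_b = 3.25 / 1.447 = 2.246.

W_a / W_b ≈ 2.25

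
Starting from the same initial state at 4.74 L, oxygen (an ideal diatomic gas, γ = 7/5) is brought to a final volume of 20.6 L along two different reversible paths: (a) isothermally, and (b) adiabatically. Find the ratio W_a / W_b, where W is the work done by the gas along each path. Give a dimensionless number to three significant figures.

Path (a) isothermal: W = P₁V₁ ln(V₂/V₁) → W_a/(P₁V₁) = 1.469.
Path (b) adiabatic: W = P₁V₁(1 − (V₁/V₂)^(γ−1))/(γ−1) → W_b/(P₁V₁) = 1.111.
W_a / W_b = 1.469 / 1.111 = 1.322.

W_a / W_b ≈ 1.32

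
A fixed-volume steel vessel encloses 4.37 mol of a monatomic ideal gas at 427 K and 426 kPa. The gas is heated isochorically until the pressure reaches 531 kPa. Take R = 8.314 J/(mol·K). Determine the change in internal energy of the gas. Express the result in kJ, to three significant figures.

ΔU ≈ 5.74 kJ

Constant volume ⇒ W = 0, so Q = ΔU = nCᵥΔT with Cᵥ = 3R/2 = 12.47 J/(mol·K).
At constant V, T₂/T₁ = P₂/P₁ ⇒ ΔT = T₁(P₂/P₁ − 1) = 427·(531/426 − 1) = 105.2 K.
ΔU = (4.37)(12.47)(105.2) = 5736 J.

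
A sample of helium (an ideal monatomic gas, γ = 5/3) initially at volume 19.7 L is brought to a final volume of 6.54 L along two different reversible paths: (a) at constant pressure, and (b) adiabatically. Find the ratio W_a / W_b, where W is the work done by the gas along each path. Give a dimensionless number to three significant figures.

Path (a) isobaric: W = P₁(V₂ − V₁) → W_a/(P₁V₁) = -0.668.
Path (b) adiabatic: W = P₁V₁(1 − (V₁/V₂)^(γ−1))/(γ−1) → W_b/(P₁V₁) = -1.629.
W_a / W_b = -0.668 / -1.629 = 0.4102.

W_a / W_b ≈ 0.410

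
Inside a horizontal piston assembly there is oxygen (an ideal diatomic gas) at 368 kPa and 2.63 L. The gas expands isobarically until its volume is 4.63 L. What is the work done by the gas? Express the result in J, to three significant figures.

W ≈ 736 J

Isobaric: W = P ΔV.
W = (368 kPa)(4.63 − 2.63 L) = (368)(2) = 736 J.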